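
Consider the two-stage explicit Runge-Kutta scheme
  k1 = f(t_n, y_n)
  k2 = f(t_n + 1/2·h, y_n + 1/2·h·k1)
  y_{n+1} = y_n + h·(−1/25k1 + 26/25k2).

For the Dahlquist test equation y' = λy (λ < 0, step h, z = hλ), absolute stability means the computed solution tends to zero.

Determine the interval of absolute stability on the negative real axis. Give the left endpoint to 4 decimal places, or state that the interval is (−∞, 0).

On y'=λy, z=hλ:
  k1=λy_n ⇒ h·k1=z·y_n;  k2=λ(1+1/2z)y_n ⇒ h·k2=z(1+1/2z)y_n
  y_{n+1}/y_n = 1 − 1/25z + 26/25z(1+1/2z) = 1 + z + 13/25z²
  ⇒ R(z) = 1 + z + 13/25z².

Solve |R(x)|<1 on ℝ⁻.
x=-1.3: |R|=0.5788
R=1: x+13/25x²=0 ⇒ x=−25/13=-1.9231; min R=1−1/(4·13/25)=0.5192>−1
Confirm numerically:
  x=-1.828: |R|=0.90962 <1
  x=-1.444: |R|=0.64027 <1
  x=-1.173: |R|=0.54248 <1
  x=-1.141: |R|=0.53598 <1
  x=-2.133: |R|=1.23284 >1
  x=-2.041: |R|=1.12515 >1
  x=-2.024: |R|=1.10622 >1
Interval (-1.9231, 0).

(-1.9231, 0).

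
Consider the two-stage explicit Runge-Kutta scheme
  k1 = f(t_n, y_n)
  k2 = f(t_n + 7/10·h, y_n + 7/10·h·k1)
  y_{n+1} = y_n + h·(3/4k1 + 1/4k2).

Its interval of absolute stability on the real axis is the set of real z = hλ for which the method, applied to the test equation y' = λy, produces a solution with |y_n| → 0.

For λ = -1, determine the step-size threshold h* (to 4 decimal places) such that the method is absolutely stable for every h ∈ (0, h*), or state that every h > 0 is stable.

(-5.7143,0); λ=-1 ⇒ h* = (40/7)/1 = 5.7143.

Test eqn y'=λy, z=hλ:
  k1=λy_n ⇒ h·k1=z·y_n;  k2=λ(1+7/10z)y_n ⇒ h·k2=z(1+7/10z)y_n
  y_{n+1}/y_n = 1 + 3/4z + 1/4z(1+7/10z) = 1 + z + 7/40z²
  Hence R(z) = 1 + z + 7/40z².

Solve |R(x)|<1 on ℝ⁻.
x=-1.34: |R|=0.0258
R=1: x+7/40x²=0 ⇒ x=−40/7=-5.7143; min R=1−1/(4·7/40)=-0.4286>−1
Confirm numerically:
  x=-5.450: |R|=0.74794 <1
  x=-3.990: |R|=0.20398 <1
  x=-3.773: |R|=0.28178 <1
  x=-6.286: |R|=1.62891 >1
  x=-6.029: |R|=1.33205 >1
  x=-5.855: |R|=1.14418 >1
Interval (-5.7143, 0).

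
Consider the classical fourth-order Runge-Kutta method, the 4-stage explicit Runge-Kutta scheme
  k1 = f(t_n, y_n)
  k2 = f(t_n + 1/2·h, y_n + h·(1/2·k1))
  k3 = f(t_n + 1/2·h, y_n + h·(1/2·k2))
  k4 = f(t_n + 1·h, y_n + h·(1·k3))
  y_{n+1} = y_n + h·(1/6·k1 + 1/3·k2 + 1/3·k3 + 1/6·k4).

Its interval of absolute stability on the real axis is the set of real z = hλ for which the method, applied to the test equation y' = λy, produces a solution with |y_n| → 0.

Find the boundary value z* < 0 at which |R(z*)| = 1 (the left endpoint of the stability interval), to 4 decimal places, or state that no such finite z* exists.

z* = -2.7853.

Test eqn y'=λy, z=hλ:
  order 4, 4-stage ⇒ R(z)=1+z+z^2/2+z^3/6+z^4/24
  (e.g. R(-1.36)=0.28810, |R|=0.28810)

Find x<0 with |R(x)|<1.
x=-1.36: |R|=0.2881
|R(-3.03)|=1.4361 |R(-2.39)|=0.5502 |R(-1.2)|=0.3184
Bisect:
  x_lo=-3.4917 |R|=2.7027  x_hi=-0.1457 |R|=0.8644
  mid=-1.81871 |R|=0.28839 →hi
  mid=-2.65521 |R|=0.82095 →hi
  mid=-3.07346 |R|=1.52879 →lo
  mid=-2.86433 |R|=1.12586 →lo
  mid=-2.75977 |R|=0.96220 →hi
  mid=-2.81205 |R|=1.04110 →lo
  mid=-2.78591 |R|=1.00093 →lo
  mid=-2.77284 |R|=0.98139 →hi
  mid=-2.77938 |R|=0.99112 →hi
  mid=-2.78264 |R|=0.99601 →hi
  ...
  [-2.78530,-2.78510] ⇒ x*=-2.7853
Stable set (-2.7853, 0).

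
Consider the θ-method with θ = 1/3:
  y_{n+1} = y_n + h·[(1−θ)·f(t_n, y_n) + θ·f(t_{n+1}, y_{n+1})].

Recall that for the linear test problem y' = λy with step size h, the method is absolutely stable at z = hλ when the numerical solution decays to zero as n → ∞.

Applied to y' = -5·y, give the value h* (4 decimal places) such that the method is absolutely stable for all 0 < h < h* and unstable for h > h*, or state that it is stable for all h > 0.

(-6.0000,0); λ=-5 ⇒ h* = (6)/5 = 1.2000.

With y'=λy (z=hλ):
  y_{n+1} = y_n + z·[2/3·y_n + 1/3·y_{n+1}] ⇒ (1 − 1/3z)y_{n+1} = (1 + 2/3z)y_n
  so R(z) = (1 + 2/3z)/(1 − 1/3z).

Solve |R(x)|<1 on ℝ⁻.
x=-1.38: |R|=0.0548
R=−1: 1+2/3x = −1+1/3x ⇒ -1/3x=2 ⇒ x=2/(-1/3)=-6.0000
Confirm numerically:
  x=-5.897: |R|=0.98842 <1
  x=-3.002: |R|=0.50050 <1
  x=-2.692: |R|=0.41883 <1
  x=-6.379: |R|=1.04041 >1
  x=-6.362: |R|=1.03867 >1
  x=-6.333: |R|=1.03568 >1
Stable set (-6.0000, 0).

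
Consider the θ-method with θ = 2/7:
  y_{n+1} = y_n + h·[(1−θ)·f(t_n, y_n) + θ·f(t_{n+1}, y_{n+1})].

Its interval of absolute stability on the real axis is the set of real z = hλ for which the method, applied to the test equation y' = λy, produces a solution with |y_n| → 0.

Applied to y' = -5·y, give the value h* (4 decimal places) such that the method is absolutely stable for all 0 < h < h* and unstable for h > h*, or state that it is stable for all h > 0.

(-4.6667,0); λ=-5 ⇒ h* = (14/3)/5 = 0.9333.

With y'=λy (z=hλ):
  y_{n+1} = y_n + z·[5/7·y_n + 2/7·y_{n+1}] ⇒ (1 − 2/7z)y_{n+1} = (1 + 5/7z)y_n
  R(z) = (1 + 5/7z)/(1 − 2/7z).

Boundary: |R(x)|=1, x<0.
x=-1.21: |R|=0.1008
R=−1: 1+5/7x = −1+2/7x ⇒ -3/7x=2 ⇒ x=2/(-3/7)=-4.6667
Confirm numerically:
  x=-4.497: |R|=0.96818 <1
  x=-4.305: |R|=0.93049 <1
  x=-3.713: |R|=0.80168 <1
  x=-2.998: |R|=0.61480 <1
  x=-5.164: |R|=1.08610 >1
  x=-5.096: |R|=1.07492 >1
Stable set (-4.6667, 0).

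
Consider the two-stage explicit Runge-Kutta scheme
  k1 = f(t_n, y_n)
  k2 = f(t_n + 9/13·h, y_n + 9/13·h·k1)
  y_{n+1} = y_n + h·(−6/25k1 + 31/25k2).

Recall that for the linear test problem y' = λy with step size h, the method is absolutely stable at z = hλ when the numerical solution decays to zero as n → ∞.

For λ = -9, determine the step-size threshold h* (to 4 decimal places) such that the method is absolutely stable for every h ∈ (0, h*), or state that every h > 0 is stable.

(-1.1649,0); λ=-9 ⇒ h* = (325/279)/9 = 0.1294.

Set f=λy, z=hλ:
  k1=λy_n ⇒ h·k1=z·y_n;  k2=λ(1+9/13z)y_n ⇒ h·k2=z(1+9/13z)y_n
  y_{n+1}/y_n = 1 − 6/25z + 31/25z(1+9/13z) = 1 + z + 279/325z²
  so R(z) = 1 + z + 279/325z².

Solve |R(x)|<1 on ℝ⁻.
x=-1.44: |R|=1.3401
R=1: x+279/325x²=0 ⇒ x=−325/279=-1.1649; min R=1−1/(4·279/325)=0.7088>−1
Confirm numerically:
  x=-0.897: |R|=0.79373 <1
  x=-0.794: |R|=0.74721 <1
  x=-0.678: |R|=0.71662 <1
  x=-0.618: |R|=0.70987 <1
  x=-1.568: |R|=1.54263 >1
  x=-1.270: |R|=1.11461 >1
Stable set (-1.1649, 0).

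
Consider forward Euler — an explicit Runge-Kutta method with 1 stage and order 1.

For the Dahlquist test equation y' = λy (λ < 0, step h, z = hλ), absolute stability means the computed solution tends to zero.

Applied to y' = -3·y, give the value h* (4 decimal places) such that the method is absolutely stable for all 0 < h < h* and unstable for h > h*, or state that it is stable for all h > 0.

On y'=λy, z=hλ:
  order 1, 1-stage ⇒ R(z)=1+z
  (e.g. R(-0.77)=0.23000, |R|=0.23000)

Find x<0 with |R(x)|<1.
x=-0.77: |R|=0.2300
|R(-2.09)|=1.0900 |R(-1.7)|=0.7000 |R(-1.43)|=0.4300
Bisect:
  x_lo=-2.7504 |R|=1.7504  x_hi=-0.2014 |R|=0.7986
  mid=-1.47590 |R|=0.47590 →hi
  mid=-2.11314 |R|=1.11314 →lo
  mid=-1.79452 |R|=0.79452 →hi
  mid=-1.95383 |R|=0.95383 →hi
  mid=-2.03349 |R|=1.03349 →lo
  mid=-1.99366 |R|=0.99366 →hi
  mid=-2.01358 |R|=1.01358 →lo
  mid=-2.00362 |R|=1.00362 →lo
  ...
  [-2.00004,-1.99988] ⇒ x*=-2.0000
Stable set (-2.0000, 0).

(-2.0000,0); λ=-3 ⇒ h* = 0.6667.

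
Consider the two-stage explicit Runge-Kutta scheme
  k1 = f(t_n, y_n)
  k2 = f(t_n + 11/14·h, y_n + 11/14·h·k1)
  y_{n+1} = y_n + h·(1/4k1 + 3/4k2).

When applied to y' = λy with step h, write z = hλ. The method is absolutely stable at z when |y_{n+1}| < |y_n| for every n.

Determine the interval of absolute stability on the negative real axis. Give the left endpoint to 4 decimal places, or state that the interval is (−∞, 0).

(-1.6970, 0).

On y'=λy, z=hλ:
  k1=λy_n ⇒ h·k1=z·y_n;  k2=λ(1+11/14z)y_n ⇒ h·k2=z(1+11/14z)y_n
  y_{n+1}/y_n = 1 + 1/4z + 3/4z(1+11/14z) = 1 + z + 33/56z²
  Hence R(z) = 1 + z + 33/56z².

Boundary: |R(x)|=1, x<0.
x=-0.35: |R|=0.7222
R=1: x+33/56x²=0 ⇒ x=−56/33=-1.6970; min R=1−1/(4·33/56)=0.5758>−1
Confirm numerically:
  x=-1.400: |R|=0.75500 <1
  x=-1.372: |R|=0.73726 <1
  x=-0.994: |R|=0.58824 <1
  x=-1.994: |R|=1.34902 >1
  x=-1.901: |R|=1.22856 >1
  x=-1.852: |R|=1.16919 >1
Stable set (-1.6970, 0).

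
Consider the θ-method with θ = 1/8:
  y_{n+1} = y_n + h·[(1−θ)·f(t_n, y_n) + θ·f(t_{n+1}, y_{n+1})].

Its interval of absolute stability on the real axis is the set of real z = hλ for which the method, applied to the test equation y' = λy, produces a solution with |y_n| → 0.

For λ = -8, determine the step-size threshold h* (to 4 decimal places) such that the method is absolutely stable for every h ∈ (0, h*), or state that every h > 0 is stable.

On y'=λy, z=hλ:
  y_{n+1} = y_n + z·[7/8·y_n + 1/8·y_{n+1}] ⇒ (1 − 1/8z)y_{n+1} = (1 + 7/8z)y_n
  so R(z) = (1 + 7/8z)/(1 − 1/8z).

Need |R(x)|<1, x<0.
x=-0.63: |R|=0.4160
R=−1: 1+7/8x = −1+1/8x ⇒ -3/4x=2 ⇒ x=2/(-3/4)=-2.6667
Confirm numerically:
  x=-2.645: |R|=0.98779 <1
  x=-2.458: |R|=0.88028 <1
  x=-1.694: |R|=0.39798 <1
  x=-1.680: |R|=0.38843 <1
  x=-3.123: |R|=1.24616 >1
  x=-2.845: |R|=1.09866 >1
Interval (-2.6667, 0).

(-2.6667,0); λ=-8 ⇒ h* = (8/3)/8 = 0.3333.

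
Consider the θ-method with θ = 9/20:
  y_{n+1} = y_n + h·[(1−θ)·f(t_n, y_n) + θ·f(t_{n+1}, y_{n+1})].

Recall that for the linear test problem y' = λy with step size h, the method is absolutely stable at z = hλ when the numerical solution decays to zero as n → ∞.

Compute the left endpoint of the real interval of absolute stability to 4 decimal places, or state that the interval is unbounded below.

On y'=λy, z=hλ:
  y_{n+1} = y_n + z·[11/20·y_n + 9/20·y_{n+1}] ⇒ (1 − 9/20z)y_{n+1} = (1 + 11/20z)y_n
  Hence R(z) = (1 + 11/20z)/(1 − 9/20z).

Need |R(x)|<1, x<0.
x=-1.32: |R|=0.1719
R=−1: 1+11/20x = −1+9/20x ⇒ -1/10x=2 ⇒ x=2/(-1/10)=-20.0000
Confirm numerically:
  x=-13.076: |R|=0.89942 <1
  x=-12.002: |R|=0.87505 <1
  x=-11.384: |R|=0.85928 <1
  x=-20.508: |R|=1.00497 >1
  x=-20.270: |R|=1.00267 >1
Stable set (-20.0000, 0).

z* = -20.0000.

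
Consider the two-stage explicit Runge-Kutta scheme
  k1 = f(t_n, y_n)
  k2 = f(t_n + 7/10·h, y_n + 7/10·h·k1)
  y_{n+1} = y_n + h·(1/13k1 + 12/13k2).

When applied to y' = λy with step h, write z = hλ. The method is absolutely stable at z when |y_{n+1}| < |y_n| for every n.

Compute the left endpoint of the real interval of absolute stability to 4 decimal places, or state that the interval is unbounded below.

left endpoint -1.5476.

On y'=λy, z=hλ:
  k1=λy_n ⇒ h·k1=z·y_n;  k2=λ(1+7/10z)y_n ⇒ h·k2=z(1+7/10z)y_n
  y_{n+1}/y_n = 1 + 1/13z + 12/13z(1+7/10z) = 1 + z + 42/65z²
  R(z) = 1 + z + 42/65z².

Find x<0 with |R(x)|<1.
x=-1.66: |R|=1.1205
R=1: x+42/65x²=0 ⇒ x=−65/42=-1.5476; min R=1−1/(4·42/65)=0.6131>−1
Confirm numerically:
  x=-1.302: |R|=0.79336 <1
  x=-1.296: |R|=0.78929 <1
  x=-0.823: |R|=0.61466 <1
  x=-1.952: |R|=1.51004 >1
  x=-1.654: |R|=1.11369 >1
So |R|<1 on (-1.5476, 0).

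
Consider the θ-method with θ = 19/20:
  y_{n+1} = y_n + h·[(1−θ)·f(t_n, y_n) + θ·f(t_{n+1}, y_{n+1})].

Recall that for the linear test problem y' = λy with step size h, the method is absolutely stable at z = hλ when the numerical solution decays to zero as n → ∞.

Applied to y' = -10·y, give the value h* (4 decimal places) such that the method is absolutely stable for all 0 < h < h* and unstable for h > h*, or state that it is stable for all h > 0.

interval (−∞, 0). Any h>0 works for λ=-10.

Test eqn y'=λy, z=hλ:
  y_{n+1} = y_n + z·[1/20·y_n + 19/20·y_{n+1}] ⇒ (1 − 19/20z)y_{n+1} = (1 + 1/20z)y_n
  Hence R(z) = (1 + 1/20z)/(1 − 19/20z).

Need |R(x)|<1, x<0.
x=-1.77: |R|=0.3399
x=-2: |R|=0.3103
x=-10: |R|=0.0476
x=-100: |R|=0.0417
θ=19/20≥1/2 ⇒ |1+1/20x|<|1−19/20x| ∀x<0 ⇒ stable on all of ℝ⁻.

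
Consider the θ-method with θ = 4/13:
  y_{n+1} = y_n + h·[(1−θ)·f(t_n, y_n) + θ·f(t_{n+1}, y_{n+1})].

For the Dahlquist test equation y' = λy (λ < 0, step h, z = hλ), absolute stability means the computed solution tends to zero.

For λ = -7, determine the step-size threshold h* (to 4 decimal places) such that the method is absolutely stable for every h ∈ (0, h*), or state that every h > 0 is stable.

Set f=λy, z=hλ:
  y_{n+1} = y_n + z·[9/13·y_n + 4/13·y_{n+1}] ⇒ (1 − 4/13z)y_{n+1} = (1 + 9/13z)y_n
  ⇒ R(z) = (1 + 9/13z)/(1 − 4/13z).

Boundary: |R(x)|=1, x<0.
x=-1.64: |R|=0.0900
R=−1: 1+9/13x = −1+4/13x ⇒ -5/13x=2 ⇒ x=2/(-5/13)=-5.2000
Confirm numerically:
  x=-3.671: |R|=0.72385 <1
  x=-3.499: |R|=0.68495 <1
  x=-3.019: |R|=0.56512 <1
  x=-2.459: |R|=0.39985 <1
  x=-5.704: |R|=1.07036 >1
  x=-5.639: |R|=1.06173 >1
  x=-5.582: |R|=1.05406 >1
Interval (-5.2000, 0).

(-5.2000,0); λ=-7 ⇒ h* = (26/5)/7 = 0.7429.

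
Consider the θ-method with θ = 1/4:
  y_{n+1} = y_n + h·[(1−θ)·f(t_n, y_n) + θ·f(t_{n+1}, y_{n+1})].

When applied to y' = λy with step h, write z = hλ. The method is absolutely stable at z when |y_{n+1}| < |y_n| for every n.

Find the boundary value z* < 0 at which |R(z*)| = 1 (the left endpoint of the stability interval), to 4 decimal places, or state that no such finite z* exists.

z* = -4.0000.

Set f=λy, z=hλ:
  y_{n+1} = y_n + z·[3/4·y_n + 1/4·y_{n+1}] ⇒ (1 − 1/4z)y_{n+1} = (1 + 3/4z)y_n
  so R(z) = (1 + 3/4z)/(1 − 1/4z).

Boundary: |R(x)|=1, x<0.
x=-1.39: |R|=0.0315
R=−1: 1+3/4x = −1+1/4x ⇒ -1/2x=2 ⇒ x=2/(-1/2)=-4.0000
Confirm numerically:
  x=-3.260: |R|=0.79614 <1
  x=-2.942: |R|=0.69519 <1
  x=-2.650: |R|=0.59398 <1
  x=-2.585: |R|=0.57024 <1
  x=-4.490: |R|=1.11543 >1
  x=-4.253: |R|=1.06131 >1
Stable set (-4.0000, 0).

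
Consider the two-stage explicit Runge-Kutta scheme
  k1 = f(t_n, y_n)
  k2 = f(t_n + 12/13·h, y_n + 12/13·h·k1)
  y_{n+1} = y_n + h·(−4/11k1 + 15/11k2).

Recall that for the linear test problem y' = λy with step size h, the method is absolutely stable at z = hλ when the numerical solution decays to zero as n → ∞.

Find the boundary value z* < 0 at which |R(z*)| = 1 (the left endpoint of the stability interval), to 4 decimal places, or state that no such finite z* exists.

z* = -0.7944.

Set f=λy, z=hλ:
  k1=λy_n ⇒ h·k1=z·y_n;  k2=λ(1+12/13z)y_n ⇒ h·k2=z(1+12/13z)y_n
  y_{n+1}/y_n = 1 − 4/11z + 15/11z(1+12/13z) = 1 + z + 180/143z²
  Hence R(z) = 1 + z + 180/143z².

Solve |R(x)|<1 on ℝ⁻.
x=-1.26: |R|=1.7384
R=1: x+180/143x²=0 ⇒ x=−143/180=-0.7944; min R=1−1/(4·180/143)=0.8014>−1
Confirm numerically:
  x=-0.769: |R|=0.97537 <1
  x=-0.712: |R|=0.92611 <1
  x=-0.517: |R|=0.81945 <1
  x=-0.369: |R|=0.80239 <1
  x=-1.315: |R|=1.86165 >1
  x=-0.907: |R|=1.12850 >1
So |R|<1 on (-0.7944, 0).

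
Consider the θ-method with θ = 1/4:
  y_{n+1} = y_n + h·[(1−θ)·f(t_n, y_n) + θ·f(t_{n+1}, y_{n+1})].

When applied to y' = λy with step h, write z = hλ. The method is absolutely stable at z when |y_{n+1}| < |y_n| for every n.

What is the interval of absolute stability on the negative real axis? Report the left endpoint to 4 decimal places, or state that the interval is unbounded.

(-4.0000, 0).

On y'=λy, z=hλ:
  y_{n+1} = y_n + z·[3/4·y_n + 1/4·y_{n+1}] ⇒ (1 − 1/4z)y_{n+1} = (1 + 3/4z)y_n
  R(z) = (1 + 3/4z)/(1 − 1/4z).

Solve |R(x)|<1 on ℝ⁻.
x=-1.63: |R|=0.1581
R=−1: 1+3/4x = −1+1/4x ⇒ -1/2x=2 ⇒ x=2/(-1/2)=-4.0000
Confirm numerically:
  x=-3.770: |R|=0.94080 <1
  x=-3.362: |R|=0.82668 <1
  x=-3.216: |R|=0.78271 <1
  x=-2.499: |R|=0.53808 <1
  x=-4.156: |R|=1.03825 >1
  x=-4.117: |R|=1.02883 >1
Interval (-4.0000, 0).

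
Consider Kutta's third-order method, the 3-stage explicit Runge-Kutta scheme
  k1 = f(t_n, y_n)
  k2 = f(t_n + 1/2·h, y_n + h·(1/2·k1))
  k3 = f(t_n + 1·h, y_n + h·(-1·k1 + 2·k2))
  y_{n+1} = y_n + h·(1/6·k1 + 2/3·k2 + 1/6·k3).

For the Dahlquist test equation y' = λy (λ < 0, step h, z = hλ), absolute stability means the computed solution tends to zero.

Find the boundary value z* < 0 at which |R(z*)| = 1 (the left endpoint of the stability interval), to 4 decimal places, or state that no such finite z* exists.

left endpoint -2.5127.

Set f=λy, z=hλ:
  order 3, 3-stage ⇒ R(z)=1+z+z^2/2+z^3/6
  (e.g. R(-1.7)=-0.07383, |R|=0.07383)

Boundary: |R(x)|=1, x<0.
x=-1.7: |R|=0.0738
|R(-2.44)|=0.8843 |R(-2.3)|=0.6828 |R(-2.16)|=0.5068
Bisect:
  x_lo=-3.1599 |R|=2.4259  x_hi=-0.2116 |R|=0.8092
  mid=-1.68573 |R|=0.06327 →hi
  mid=-2.42280 |R|=0.85811 →hi
  mid=-2.79134 |R|=1.52037 →lo
  mid=-2.60707 |R|=1.16196 →lo
  mid=-2.51493 |R|=1.00360 →lo
  mid=-2.46887 |R|=0.92930 →hi
  mid=-2.49190 |R|=0.96606 →hi
  mid=-2.50342 |R|=0.98473 →hi
  mid=-2.50918 |R|=0.99414 →hi
  ...
  [-2.51278,-2.51260] ⇒ x*=-2.5127
So |R|<1 on (-2.5127, 0).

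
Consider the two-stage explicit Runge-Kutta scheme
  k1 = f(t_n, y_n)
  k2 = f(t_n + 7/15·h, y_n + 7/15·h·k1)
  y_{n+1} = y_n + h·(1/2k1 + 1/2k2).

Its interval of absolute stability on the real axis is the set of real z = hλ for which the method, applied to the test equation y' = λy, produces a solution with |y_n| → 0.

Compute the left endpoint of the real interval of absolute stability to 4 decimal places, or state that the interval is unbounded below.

On y'=λy, z=hλ:
  k1=λy_n ⇒ h·k1=z·y_n;  k2=λ(1+7/15z)y_n ⇒ h·k2=z(1+7/15z)y_n
  y_{n+1}/y_n = 1 + 1/2z + 1/2z(1+7/15z) = 1 + z + 7/30z²
  ⇒ R(z) = 1 + z + 7/30z².

Find x<0 with |R(x)|<1.
x=-1.62: |R|=0.0076
R=1: x+7/30x²=0 ⇒ x=−30/7=-4.2857; min R=1−1/(4·7/30)=-0.0714>−1
Confirm numerically:
  x=-4.239: |R|=0.95379 <1
  x=-4.234: |R|=0.94891 <1
  x=-2.874: |R|=0.05330 <1
  x=-2.464: |R|=0.04736 <1
  x=-4.883: |R|=1.68053 >1
  x=-4.775: |R|=1.54515 >1
  x=-4.352: |R|=1.06731 >1
Stable set (-4.2857, 0).

z* = -4.2857.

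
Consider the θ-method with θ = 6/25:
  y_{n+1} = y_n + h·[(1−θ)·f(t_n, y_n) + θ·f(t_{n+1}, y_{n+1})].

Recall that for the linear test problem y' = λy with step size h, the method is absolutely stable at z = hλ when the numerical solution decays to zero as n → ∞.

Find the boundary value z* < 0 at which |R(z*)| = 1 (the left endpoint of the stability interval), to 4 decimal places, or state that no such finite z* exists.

z* = -3.8462.

On y'=λy, z=hλ:
  y_{n+1} = y_n + z·[19/25·y_n + 6/25·y_{n+1}] ⇒ (1 − 6/25z)y_{n+1} = (1 + 19/25z)y_n
  R(z) = (1 + 19/25z)/(1 − 6/25z).

Find x<0 with |R(x)|<1.
x=-1.01: |R|=0.1871
R=−1: 1+19/25x = −1+6/25x ⇒ -13/25x=2 ⇒ x=2/(-13/25)=-3.8462
Confirm numerically:
  x=-3.594: |R|=0.92960 <1
  x=-3.533: |R|=0.91188 <1
  x=-1.570: |R|=0.14033 <1
  x=-4.203: |R|=1.09238 >1
  x=-3.935: |R|=1.02376 >1
So |R|<1 on (-3.8462, 0).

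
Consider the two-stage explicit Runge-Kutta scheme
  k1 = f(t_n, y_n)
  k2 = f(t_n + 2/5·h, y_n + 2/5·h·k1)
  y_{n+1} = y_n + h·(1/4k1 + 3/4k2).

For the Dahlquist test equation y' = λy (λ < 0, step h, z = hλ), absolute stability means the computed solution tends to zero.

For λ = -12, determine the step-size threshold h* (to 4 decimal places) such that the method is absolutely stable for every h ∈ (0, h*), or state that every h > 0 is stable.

(-3.3333,0); λ=-12 ⇒ h* = (10/3)/12 = 0.2778.

Test eqn y'=λy, z=hλ:
  k1=λy_n ⇒ h·k1=z·y_n;  k2=λ(1+2/5z)y_n ⇒ h·k2=z(1+2/5z)y_n
  y_{n+1}/y_n = 1 + 1/4z + 3/4z(1+2/5z) = 1 + z + 3/10z²
  so R(z) = 1 + z + 3/10z².

Solve |R(x)|<1 on ℝ⁻.
x=-1.21: |R|=0.2292
R=1: x+3/10x²=0 ⇒ x=−10/3=-3.3333; min R=1−1/(4·3/10)=0.1667>−1
Confirm numerically:
  x=-3.139: |R|=0.81700 <1
  x=-2.246: |R|=0.26735 <1
  x=-2.041: |R|=0.20870 <1
  x=-1.565: |R|=0.16977 <1
  x=-3.562: |R|=1.24435 >1
  x=-3.480: |R|=1.15312 >1
Interval (-3.3333, 0).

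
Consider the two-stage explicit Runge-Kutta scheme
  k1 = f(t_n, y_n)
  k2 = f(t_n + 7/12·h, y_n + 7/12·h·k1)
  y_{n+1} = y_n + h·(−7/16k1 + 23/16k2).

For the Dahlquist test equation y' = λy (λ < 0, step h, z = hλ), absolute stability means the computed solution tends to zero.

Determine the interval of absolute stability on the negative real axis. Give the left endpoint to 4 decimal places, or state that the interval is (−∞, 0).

(-1.1925, 0).

Set f=λy, z=hλ:
  k1=λy_n ⇒ h·k1=z·y_n;  k2=λ(1+7/12z)y_n ⇒ h·k2=z(1+7/12z)y_n
  y_{n+1}/y_n = 1 − 7/16z + 23/16z(1+7/12z) = 1 + z + 161/192z²
  ⇒ R(z) = 1 + z + 161/192z².

Find x<0 with |R(x)|<1.
x=-0.52: |R|=0.7067
R=1: x+161/192x²=0 ⇒ x=−192/161=-1.1925; min R=1−1/(4·161/192)=0.7019>−1
Confirm numerically:
  x=-0.867: |R|=0.76332 <1
  x=-0.784: |R|=0.73141 <1
  x=-0.762: |R|=0.72489 <1
  x=-0.504: |R|=0.70900 <1
  x=-1.588: |R|=1.52659 >1
  x=-1.333: |R|=1.15700 >1
  x=-1.245: |R|=1.05476 >1
So |R|<1 on (-1.1925, 0).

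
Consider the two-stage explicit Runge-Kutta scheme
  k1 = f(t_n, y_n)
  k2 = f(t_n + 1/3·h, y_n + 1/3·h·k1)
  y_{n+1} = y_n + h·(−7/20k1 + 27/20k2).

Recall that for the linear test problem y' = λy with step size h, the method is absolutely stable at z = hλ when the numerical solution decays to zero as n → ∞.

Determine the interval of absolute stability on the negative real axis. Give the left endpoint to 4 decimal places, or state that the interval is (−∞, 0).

Set f=λy, z=hλ:
  k1=λy_n ⇒ h·k1=z·y_n;  k2=λ(1+1/3z)y_n ⇒ h·k2=z(1+1/3z)y_n
  y_{n+1}/y_n = 1 − 7/20z + 27/20z(1+1/3z) = 1 + z + 9/20z²
  ⇒ R(z) = 1 + z + 9/20z².

Need |R(x)|<1, x<0.
x=-1.18: |R|=0.4466
R=1: x+9/20x²=0 ⇒ x=−20/9=-2.2222; min R=1−1/(4·9/20)=0.4444>−1
Confirm numerically:
  x=-1.785: |R|=0.64880 <1
  x=-1.372: |R|=0.47507 <1
  x=-1.364: |R|=0.47322 <1
  x=-1.225: |R|=0.45028 <1
  x=-2.598: |R|=1.43932 >1
  x=-2.593: |R|=1.43264 >1
  x=-2.334: |R|=1.11740 >1
Interval (-2.2222, 0).

(-2.2222, 0).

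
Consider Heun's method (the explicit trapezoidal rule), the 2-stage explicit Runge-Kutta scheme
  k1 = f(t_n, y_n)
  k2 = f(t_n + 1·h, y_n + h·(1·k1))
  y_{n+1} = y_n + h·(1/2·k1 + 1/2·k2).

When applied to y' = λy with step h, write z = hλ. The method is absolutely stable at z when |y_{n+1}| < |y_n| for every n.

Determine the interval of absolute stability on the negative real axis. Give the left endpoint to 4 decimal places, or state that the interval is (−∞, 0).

Set f=λy, z=hλ:
  order 2, 2-stage ⇒ R(z)=1+z+z^2/2
  (e.g. R(-1.3)=0.54500, |R|=0.54500)

Find x<0 with |R(x)|<1.
x=-1.3: |R|=0.5450
|R(-2.02)|=1.0202 |R(-1.24)|=0.5288 |R(-0.66)|=0.5578
Bisect:
  x_lo=-2.6736 |R|=1.9004  x_hi=-0.0814 |R|=0.9219
  mid=-1.37747 |R|=0.57124 →hi
  mid=-2.02553 |R|=1.02585 →lo
  mid=-1.70150 |R|=0.74605 →hi
  mid=-1.86352 |R|=0.87283 →hi
  mid=-1.94452 |R|=0.94606 →hi
  mid=-1.98503 |R|=0.98514 →hi
  mid=-2.00528 |R|=1.00529 →lo
  mid=-1.99515 |R|=0.99516 →hi
  ...
  [-2.00006,-1.99990] ⇒ x*=-2.0000
Stable set (-2.0000, 0).

z∈(-2.0000,0).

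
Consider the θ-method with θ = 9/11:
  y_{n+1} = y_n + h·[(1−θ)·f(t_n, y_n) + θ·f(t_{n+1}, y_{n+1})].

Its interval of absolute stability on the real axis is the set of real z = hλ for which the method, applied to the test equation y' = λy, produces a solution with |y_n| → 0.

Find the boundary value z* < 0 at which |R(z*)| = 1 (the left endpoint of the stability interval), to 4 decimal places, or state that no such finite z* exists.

Test eqn y'=λy, z=hλ:
  y_{n+1} = y_n + z·[2/11·y_n + 9/11·y_{n+1}] ⇒ (1 − 9/11z)y_{n+1} = (1 + 2/11z)y_n
  Hence R(z) = (1 + 2/11z)/(1 − 9/11z).

Solve |R(x)|<1 on ℝ⁻.
x=-1.47: |R|=0.3326
x=-2: |R|=0.2414
x=-10: |R|=0.0891
x=-100: |R|=0.2075
θ=9/11≥1/2 ⇒ |1+2/11x|<|1−9/11x| ∀x<0 ⇒ interval (−∞,0).

(−∞, 0) — no finite endpoint.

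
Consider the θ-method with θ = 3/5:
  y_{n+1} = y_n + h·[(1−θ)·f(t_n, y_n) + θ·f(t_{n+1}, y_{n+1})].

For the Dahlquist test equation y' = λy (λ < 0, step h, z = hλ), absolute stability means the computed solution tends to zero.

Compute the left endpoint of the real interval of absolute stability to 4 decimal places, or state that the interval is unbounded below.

unbounded; (−∞, 0).

Test eqn y'=λy, z=hλ:
  y_{n+1} = y_n + z·[2/5·y_n + 3/5·y_{n+1}] ⇒ (1 − 3/5z)y_{n+1} = (1 + 2/5z)y_n
  so R(z) = (1 + 2/5z)/(1 − 3/5z).

Solve |R(x)|<1 on ℝ⁻.
x=-0.36: |R|=0.7039
x=-2: |R|=0.0909
x=-10: |R|=0.4286
x=-100: |R|=0.6393
θ=3/5≥1/2 ⇒ |1+2/5x|<|1−3/5x| ∀x<0 ⇒ stable on all of ℝ⁻.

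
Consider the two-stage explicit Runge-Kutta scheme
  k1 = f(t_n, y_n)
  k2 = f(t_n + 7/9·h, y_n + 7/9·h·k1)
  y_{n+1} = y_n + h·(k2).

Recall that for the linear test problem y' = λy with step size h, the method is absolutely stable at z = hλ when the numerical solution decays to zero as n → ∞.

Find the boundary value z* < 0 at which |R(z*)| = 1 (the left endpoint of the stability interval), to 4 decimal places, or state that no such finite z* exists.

z* = -1.2857.

Test eqn y'=λy, z=hλ:
  k1=λy_n ⇒ h·k1=z·y_n;  k2=λ(1+7/9z)y_n ⇒ h·k2=z(1+7/9z)y_n
  y_{n+1}/y_n = 1 + z(1+7/9z) = 1 + z + 7/9z²
  ⇒ R(z) = 1 + z + 7/9z².

Need |R(x)|<1, x<0.
x=-0.97: |R|=0.7618
R=1: x+7/9x²=0 ⇒ x=−9/7=-1.2857; min R=1−1/(4·7/9)=0.6786>−1
Confirm numerically:
  x=-1.092: |R|=0.83547 <1
  x=-1.038: |R|=0.80001 <1
  x=-0.566: |R|=0.68317 <1
  x=-1.735: |R|=1.60629 >1
  x=-1.727: |R|=1.59274 >1
  x=-1.718: |R|=1.57763 >1
So |R|<1 on (-1.2857, 0).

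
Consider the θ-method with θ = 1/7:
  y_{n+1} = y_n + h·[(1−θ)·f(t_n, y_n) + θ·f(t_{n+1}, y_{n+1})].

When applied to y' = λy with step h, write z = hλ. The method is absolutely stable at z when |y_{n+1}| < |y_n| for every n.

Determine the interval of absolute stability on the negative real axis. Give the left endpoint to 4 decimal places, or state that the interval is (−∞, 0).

(-2.8000, 0).

Test eqn y'=λy, z=hλ:
  y_{n+1} = y_n + z·[6/7·y_n + 1/7·y_{n+1}] ⇒ (1 − 1/7z)y_{n+1} = (1 + 6/7z)y_n
  ⇒ R(z) = (1 + 6/7z)/(1 − 1/7z).

Solve |R(x)|<1 on ℝ⁻.
x=-0.55: |R|=0.4901
R=−1: 1+6/7x = −1+1/7x ⇒ -5/7x=2 ⇒ x=2/(-5/7)=-2.8000
Confirm numerically:
  x=-2.744: |R|=0.97126 <1
  x=-2.674: |R|=0.93488 <1
  x=-2.395: |R|=0.78446 <1
  x=-1.565: |R|=0.27904 <1
  x=-3.334: |R|=1.25837 >1
  x=-3.085: |R|=1.14130 >1
  x=-3.008: |R|=1.10392 >1
Stable set (-2.8000, 0).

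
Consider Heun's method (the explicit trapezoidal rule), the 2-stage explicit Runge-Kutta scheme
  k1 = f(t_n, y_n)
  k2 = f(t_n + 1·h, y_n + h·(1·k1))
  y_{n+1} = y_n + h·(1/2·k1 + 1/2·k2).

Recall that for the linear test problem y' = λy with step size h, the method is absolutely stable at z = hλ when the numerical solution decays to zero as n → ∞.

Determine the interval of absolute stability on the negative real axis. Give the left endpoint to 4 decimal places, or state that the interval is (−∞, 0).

(-2.0000, 0).

Set f=λy, z=hλ:
  order 2, 2-stage ⇒ R(z)=1+z+z^2/2
  (e.g. R(-0.91)=0.50405, |R|=0.50405)

Solve |R(x)|<1 on ℝ⁻.
x=-0.91: |R|=0.5041
|R(-1.64)|=0.7048 |R(-1.38)|=0.5722 |R(-0.55)|=0.6013
Bisect:
  x_lo=-2.4382 |R|=1.5342  x_hi=-0.1867 |R|=0.8308
  mid=-1.31242 |R|=0.54880 →hi
  mid=-1.87530 |R|=0.88307 →hi
  mid=-2.15674 |R|=1.16902 →lo
  mid=-2.01602 |R|=1.01614 →lo
  mid=-1.94566 |R|=0.94713 →hi
  mid=-1.98084 |R|=0.98102 →hi
  mid=-1.99843 |R|=0.99843 →hi
  mid=-2.00722 |R|=1.00725 →lo
  ...
  [-2.00007,-1.99994] ⇒ x*=-2.0000
Interval (-2.0000, 0).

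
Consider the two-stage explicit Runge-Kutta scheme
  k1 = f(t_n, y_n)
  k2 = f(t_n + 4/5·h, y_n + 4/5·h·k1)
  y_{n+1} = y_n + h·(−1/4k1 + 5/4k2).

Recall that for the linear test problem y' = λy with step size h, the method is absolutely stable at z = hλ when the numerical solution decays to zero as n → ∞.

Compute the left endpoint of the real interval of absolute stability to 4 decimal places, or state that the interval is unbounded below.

With y'=λy (z=hλ):
  k1=λy_n ⇒ h·k1=z·y_n;  k2=λ(1+4/5z)y_n ⇒ h·k2=z(1+4/5z)y_n
  y_{n+1}/y_n = 1 − 1/4z + 5/4z(1+4/5z) = 1 + z + z²
  R(z) = 1 + z + z².

Boundary: |R(x)|=1, x<0.
x=-0.32: |R|=0.7824
R=1: x+1x²=0 ⇒ x=−1=-1.0000; min R=1−1/(4·1)=0.7500>−1
Confirm numerically:
  x=-0.962: |R|=0.96344 <1
  x=-0.848: |R|=0.87110 <1
  x=-0.657: |R|=0.77465 <1
  x=-0.585: |R|=0.75723 <1
  x=-1.531: |R|=1.81296 >1
  x=-1.439: |R|=1.63172 >1
  x=-1.289: |R|=1.37252 >1
So |R|<1 on (-1.0000, 0).

z* = -1.0000.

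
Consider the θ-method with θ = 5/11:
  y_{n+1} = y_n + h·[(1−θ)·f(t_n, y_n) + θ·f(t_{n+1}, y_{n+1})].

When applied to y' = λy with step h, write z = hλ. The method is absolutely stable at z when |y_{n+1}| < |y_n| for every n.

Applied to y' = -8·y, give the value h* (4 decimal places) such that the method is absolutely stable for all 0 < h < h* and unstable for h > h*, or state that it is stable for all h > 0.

Test eqn y'=λy, z=hλ:
  y_{n+1} = y_n + z·[6/11·y_n + 5/11·y_{n+1}] ⇒ (1 − 5/11z)y_{n+1} = (1 + 6/11z)y_n
  R(z) = (1 + 6/11z)/(1 − 5/11z).

Boundary: |R(x)|=1, x<0.
x=-0.74: |R|=0.4463
R=−1: 1+6/11x = −1+5/11x ⇒ -1/11x=2 ⇒ x=2/(-1/11)=-22.0000
Confirm numerically:
  x=-15.290: |R|=0.92327 <1
  x=-12.604: |R|=0.87306 <1
  x=-10.616: |R|=0.82235 <1
  x=-22.379: |R|=1.00308 >1
  x=-22.242: |R|=1.00198 >1
Interval (-22.0000, 0).

(-22.0000,0); λ=-8 ⇒ h* = (22)/8 = 2.7500.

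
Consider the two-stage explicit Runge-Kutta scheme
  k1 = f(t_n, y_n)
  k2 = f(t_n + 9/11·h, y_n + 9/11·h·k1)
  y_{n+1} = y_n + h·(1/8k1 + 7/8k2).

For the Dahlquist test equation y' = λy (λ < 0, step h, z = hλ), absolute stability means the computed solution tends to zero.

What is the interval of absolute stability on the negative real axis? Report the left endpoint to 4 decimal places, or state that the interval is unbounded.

(-1.3968, 0).

Test eqn y'=λy, z=hλ:
  k1=λy_n ⇒ h·k1=z·y_n;  k2=λ(1+9/11z)y_n ⇒ h·k2=z(1+9/11z)y_n
  y_{n+1}/y_n = 1 + 1/8z + 7/8z(1+9/11z) = 1 + z + 63/88z²
  ⇒ R(z) = 1 + z + 63/88z².

Find x<0 with |R(x)|<1.
x=-1.67: |R|=1.3266
R=1: x+63/88x²=0 ⇒ x=−88/63=-1.3968; min R=1−1/(4·63/88)=0.6508>−1
Confirm numerically:
  x=-1.017: |R|=0.72346 <1
  x=-0.978: |R|=0.70676 <1
  x=-0.891: |R|=0.67735 <1
  x=-0.682: |R|=0.65099 <1
  x=-1.751: |R|=1.44398 >1
  x=-1.518: |R|=1.13169 >1
So |R|<1 on (-1.3968, 0).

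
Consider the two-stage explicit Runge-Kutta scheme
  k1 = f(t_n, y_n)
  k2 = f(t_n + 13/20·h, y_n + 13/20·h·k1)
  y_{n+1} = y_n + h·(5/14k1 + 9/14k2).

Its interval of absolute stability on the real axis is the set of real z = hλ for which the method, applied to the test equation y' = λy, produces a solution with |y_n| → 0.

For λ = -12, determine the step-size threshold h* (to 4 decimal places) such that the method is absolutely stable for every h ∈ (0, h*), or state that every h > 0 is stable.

On y'=λy, z=hλ:
  k1=λy_n ⇒ h·k1=z·y_n;  k2=λ(1+13/20z)y_n ⇒ h·k2=z(1+13/20z)y_n
  y_{n+1}/y_n = 1 + 5/14z + 9/14z(1+13/20z) = 1 + z + 117/280z²
  Hence R(z) = 1 + z + 117/280z².

Find x<0 with |R(x)|<1.
x=-1.5: |R|=0.4402
R=1: x+117/280x²=0 ⇒ x=−280/117=-2.3932; min R=1−1/(4·117/280)=0.4017>−1
Confirm numerically:
  x=-2.057: |R|=0.71106 <1
  x=-2.048: |R|=0.70462 <1
  x=-0.991: |R|=0.41937 <1
  x=-0.971: |R|=0.42297 <1
  x=-2.876: |R|=1.58025 >1
  x=-2.733: |R|=1.38810 >1
Stable set (-2.3932, 0).

(-2.3932,0); λ=-12 ⇒ h* = (280/117)/12 = 0.1994.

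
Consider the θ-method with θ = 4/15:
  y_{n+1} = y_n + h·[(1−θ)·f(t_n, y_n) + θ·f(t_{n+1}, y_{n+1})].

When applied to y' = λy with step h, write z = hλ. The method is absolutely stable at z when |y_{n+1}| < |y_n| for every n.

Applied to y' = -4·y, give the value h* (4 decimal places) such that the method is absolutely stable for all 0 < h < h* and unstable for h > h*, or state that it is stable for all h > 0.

Test eqn y'=λy, z=hλ:
  y_{n+1} = y_n + z·[11/15·y_n + 4/15·y_{n+1}] ⇒ (1 − 4/15z)y_{n+1} = (1 + 11/15z)y_n
  R(z) = (1 + 11/15z)/(1 − 4/15z).

Find x<0 with |R(x)|<1.
x=-1.23: |R|=0.0738
R=−1: 1+11/15x = −1+4/15x ⇒ -7/15x=2 ⇒ x=2/(-7/15)=-4.2857
Confirm numerically:
  x=-3.625: |R|=0.84322 <1
  x=-3.379: |R|=0.77742 <1
  x=-2.748: |R|=0.58587 <1
  x=-2.072: |R|=0.33459 <1
  x=-4.761: |R|=1.09773 >1
  x=-4.712: |R|=1.08816 >1
  x=-4.362: |R|=1.01646 >1
Interval (-4.2857, 0).

(-4.2857,0); λ=-4 ⇒ h* = (30/7)/4 = 1.0714.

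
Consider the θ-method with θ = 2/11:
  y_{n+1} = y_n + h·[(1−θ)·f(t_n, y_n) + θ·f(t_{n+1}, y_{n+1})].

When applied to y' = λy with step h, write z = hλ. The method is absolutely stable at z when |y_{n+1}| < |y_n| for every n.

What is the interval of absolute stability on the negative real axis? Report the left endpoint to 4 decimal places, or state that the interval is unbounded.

Test eqn y'=λy, z=hλ:
  y_{n+1} = y_n + z·[9/11·y_n + 2/11·y_{n+1}] ⇒ (1 − 2/11z)y_{n+1} = (1 + 9/11z)y_n
  so R(z) = (1 + 9/11z)/(1 − 2/11z).

Boundary: |R(x)|=1, x<0.
x=-1.14: |R|=0.0557
R=−1: 1+9/11x = −1+2/11x ⇒ -7/11x=2 ⇒ x=2/(-7/11)=-3.1429
Confirm numerically:
  x=-2.697: |R|=0.80963 <1
  x=-2.268: |R|=0.60582 <1
  x=-2.061: |R|=0.49921 <1
  x=-1.833: |R|=0.37481 <1
  x=-3.405: |R|=1.10303 >1
  x=-3.352: |R|=1.08269 >1
Stable set (-3.1429, 0).

z∈(-3.1429,0).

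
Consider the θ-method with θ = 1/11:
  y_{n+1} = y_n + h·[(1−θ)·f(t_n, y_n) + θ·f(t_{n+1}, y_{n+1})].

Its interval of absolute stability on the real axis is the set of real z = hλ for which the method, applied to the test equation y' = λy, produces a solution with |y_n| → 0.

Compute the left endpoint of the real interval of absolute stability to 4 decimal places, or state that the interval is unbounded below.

z* = -2.4444.

Set f=λy, z=hλ:
  y_{n+1} = y_n + z·[10/11·y_n + 1/11·y_{n+1}] ⇒ (1 − 1/11z)y_{n+1} = (1 + 10/11z)y_n
  ⇒ R(z) = (1 + 10/11z)/(1 − 1/11z).

Solve |R(x)|<1 on ℝ⁻.
x=-1.26: |R|=0.1305
R=−1: 1+10/11x = −1+1/11x ⇒ -9/11x=2 ⇒ x=2/(-9/11)=-2.4444
Confirm numerically:
  x=-2.421: |R|=0.98428 <1
  x=-2.217: |R|=0.84512 <1
  x=-2.199: |R|=0.83264 <1
  x=-1.560: |R|=0.36624 <1
  x=-2.973: |R|=1.34044 >1
  x=-2.647: |R|=1.13358 >1
So |R|<1 on (-2.4444, 0).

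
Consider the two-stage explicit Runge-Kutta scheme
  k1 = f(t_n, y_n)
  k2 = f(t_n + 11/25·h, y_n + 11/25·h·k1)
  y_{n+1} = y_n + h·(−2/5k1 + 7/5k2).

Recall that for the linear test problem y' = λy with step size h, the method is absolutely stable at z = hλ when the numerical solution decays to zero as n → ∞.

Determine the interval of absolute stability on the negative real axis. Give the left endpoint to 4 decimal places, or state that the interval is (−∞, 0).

On y'=λy, z=hλ:
  k1=λy_n ⇒ h·k1=z·y_n;  k2=λ(1+11/25z)y_n ⇒ h·k2=z(1+11/25z)y_n
  y_{n+1}/y_n = 1 − 2/5z + 7/5z(1+11/25z) = 1 + z + 77/125z²
  ⇒ R(z) = 1 + z + 77/125z².

Solve |R(x)|<1 on ℝ⁻.
x=-1.61: |R|=0.9867
R=1: x+77/125x²=0 ⇒ x=−125/77=-1.6234; min R=1−1/(4·77/125)=0.5942>−1
Confirm numerically:
  x=-1.149: |R|=0.66424 <1
  x=-1.110: |R|=0.64897 <1
  x=-0.836: |R|=0.59452 <1
  x=-1.871: |R|=1.28539 >1
  x=-1.705: |R|=1.08573 >1
Interval (-1.6234, 0).

z∈(-1.6234,0).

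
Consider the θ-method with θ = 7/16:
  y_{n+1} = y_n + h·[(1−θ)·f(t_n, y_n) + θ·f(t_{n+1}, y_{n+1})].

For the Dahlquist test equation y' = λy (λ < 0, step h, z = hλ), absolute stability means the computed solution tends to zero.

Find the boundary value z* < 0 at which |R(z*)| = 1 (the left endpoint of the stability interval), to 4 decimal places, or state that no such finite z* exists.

On y'=λy, z=hλ:
  y_{n+1} = y_n + z·[9/16·y_n + 7/16·y_{n+1}] ⇒ (1 − 7/16z)y_{n+1} = (1 + 9/16z)y_n
  Hence R(z) = (1 + 9/16z)/(1 − 7/16z).

Solve |R(x)|<1 on ℝ⁻.
x=-1.63: |R|=0.0485
R=−1: 1+9/16x = −1+7/16x ⇒ -1/8x=2 ⇒ x=2/(-1/8)=-16.0000
Confirm numerically:
  x=-15.544: |R|=0.99269 <1
  x=-10.960: |R|=0.89129 <1
  x=-8.200: |R|=0.78747 <1
  x=-16.580: |R|=1.00878 >1
  x=-16.310: |R|=1.00476 >1
  x=-16.245: |R|=1.00378 >1
Interval (-16.0000, 0).

left endpoint -16.0000.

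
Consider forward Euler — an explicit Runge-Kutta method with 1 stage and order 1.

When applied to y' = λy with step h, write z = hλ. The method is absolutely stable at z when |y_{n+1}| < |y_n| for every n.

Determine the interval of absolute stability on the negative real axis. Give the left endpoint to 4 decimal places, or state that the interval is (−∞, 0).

On y'=λy, z=hλ:
  order 1, 1-stage ⇒ R(z)=1+z
  (e.g. R(-1.53)=-0.53000, |R|=0.53000)

Solve |R(x)|<1 on ℝ⁻.
x=-1.53: |R|=0.5300
|R(-2.15)|=1.1500 |R(-2.12)|=1.1200 |R(-1.63)|=0.6300
Bisect:
  x_lo=-2.5702 |R|=1.5702  x_hi=-0.3143 |R|=0.6857
  mid=-1.44226 |R|=0.44226 →hi
  mid=-2.00621 |R|=1.00621 →lo
  mid=-1.72424 |R|=0.72424 →hi
  mid=-1.86522 |R|=0.86522 →hi
  mid=-1.93572 |R|=0.93572 →hi
  mid=-1.97097 |R|=0.97097 →hi
  mid=-1.98859 |R|=0.98859 →hi
  mid=-1.99740 |R|=0.99740 →hi
  ...
  [-2.00002,-1.99988] ⇒ x*=-2.0000
Interval (-2.0000, 0).

z∈(-2.0000,0).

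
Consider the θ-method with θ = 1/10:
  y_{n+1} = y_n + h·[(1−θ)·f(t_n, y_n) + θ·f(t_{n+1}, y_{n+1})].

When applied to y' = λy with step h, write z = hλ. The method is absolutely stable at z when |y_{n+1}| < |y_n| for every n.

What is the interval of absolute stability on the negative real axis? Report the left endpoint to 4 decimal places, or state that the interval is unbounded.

Set f=λy, z=hλ:
  y_{n+1} = y_n + z·[9/10·y_n + 1/10·y_{n+1}] ⇒ (1 − 1/10z)y_{n+1} = (1 + 9/10z)y_n
  R(z) = (1 + 9/10z)/(1 − 1/10z).

Find x<0 with |R(x)|<1.
x=-1.1: |R|=0.0090
R=−1: 1+9/10x = −1+1/10x ⇒ -4/5x=2 ⇒ x=2/(-4/5)=-2.5000
Confirm numerically:
  x=-2.160: |R|=0.77632 <1
  x=-1.833: |R|=0.54906 <1
  x=-1.371: |R|=0.20570 <1
  x=-1.229: |R|=0.09449 <1
  x=-2.708: |R|=1.13094 >1
  x=-2.638: |R|=1.08736 >1
  x=-2.541: |R|=1.02615 >1
So |R|<1 on (-2.5000, 0).

z∈(-2.5000,0).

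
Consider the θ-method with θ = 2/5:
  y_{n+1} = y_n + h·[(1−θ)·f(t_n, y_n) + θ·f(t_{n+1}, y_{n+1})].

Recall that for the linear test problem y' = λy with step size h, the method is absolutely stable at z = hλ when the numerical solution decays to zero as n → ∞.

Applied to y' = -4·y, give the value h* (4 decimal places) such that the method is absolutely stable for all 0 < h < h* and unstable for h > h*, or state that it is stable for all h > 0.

With y'=λy (z=hλ):
  y_{n+1} = y_n + z·[3/5·y_n + 2/5·y_{n+1}] ⇒ (1 − 2/5z)y_{n+1} = (1 + 3/5z)y_n
  R(z) = (1 + 3/5z)/(1 − 2/5z).

Solve |R(x)|<1 on ℝ⁻.
x=-0.58: |R|=0.5292
R=−1: 1+3/5x = −1+2/5x ⇒ -1/5x=2 ⇒ x=2/(-1/5)=-10.0000
Confirm numerically:
  x=-7.442: |R|=0.87135 <1
  x=-7.144: |R|=0.85193 <1
  x=-5.922: |R|=0.75790 <1
  x=-10.496: |R|=1.01908 >1
  x=-10.132: |R|=1.00522 >1
Stable set (-10.0000, 0).

(-10.0000,0); λ=-4 ⇒ h* = (10)/4 = 2.5000.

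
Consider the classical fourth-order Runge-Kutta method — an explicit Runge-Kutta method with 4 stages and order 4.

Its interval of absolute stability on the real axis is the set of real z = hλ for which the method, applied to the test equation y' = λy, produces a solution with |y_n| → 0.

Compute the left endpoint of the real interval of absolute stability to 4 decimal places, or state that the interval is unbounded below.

With y'=λy (z=hλ):
  order 4, 4-stage ⇒ R(z)=1+z+z^2/2+z^3/6+z^4/24
  (e.g. R(-0.3)=0.74084, |R|=0.74084)

Solve |R(x)|<1 on ℝ⁻.
x=-0.3: |R|=0.7408
|R(-2.38)|=0.5422 |R(-1.14)|=0.3332 |R(-0.51)|=0.6008
Bisect:
  x_lo=-3.5473 |R|=2.9024  x_hi=-0.3500 |R|=0.7047
  mid=-1.94866 |R|=0.31752 →hi
  mid=-2.74797 |R|=0.94518 →hi
  mid=-3.14763 |R|=1.69860 →lo
  mid=-2.94780 |R|=1.27396 →lo
  mid=-2.84789 |R|=1.09855 →lo
  mid=-2.79793 |R|=1.01922 →lo
  mid=-2.77295 |R|=0.98155 →hi
  mid=-2.78544 |R|=1.00022 →lo
  ...
  [-2.78544,-2.78525] ⇒ x*=-2.7853
So |R|<1 on (-2.7853, 0).

z* = -2.7853.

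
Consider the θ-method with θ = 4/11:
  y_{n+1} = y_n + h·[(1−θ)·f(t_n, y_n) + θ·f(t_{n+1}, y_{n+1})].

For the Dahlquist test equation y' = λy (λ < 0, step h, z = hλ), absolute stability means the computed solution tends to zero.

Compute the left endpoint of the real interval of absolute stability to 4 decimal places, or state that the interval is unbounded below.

With y'=λy (z=hλ):
  y_{n+1} = y_n + z·[7/11·y_n + 4/11·y_{n+1}] ⇒ (1 − 4/11z)y_{n+1} = (1 + 7/11z)y_n
  ⇒ R(z) = (1 + 7/11z)/(1 − 4/11z).

Solve |R(x)|<1 on ℝ⁻.
x=-1.27: |R|=0.1312
R=−1: 1+7/11x = −1+4/11x ⇒ -3/11x=2 ⇒ x=2/(-3/11)=-7.3333
Confirm numerically:
  x=-7.209: |R|=0.99064 <1
  x=-6.042: |R|=0.88984 <1
  x=-5.562: |R|=0.84017 <1
  x=-4.074: |R|=0.64178 <1
  x=-7.810: |R|=1.03385 >1
  x=-7.470: |R|=1.01003 >1
  x=-7.361: |R|=1.00205 >1
Interval (-7.3333, 0).

z* = -7.3333.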